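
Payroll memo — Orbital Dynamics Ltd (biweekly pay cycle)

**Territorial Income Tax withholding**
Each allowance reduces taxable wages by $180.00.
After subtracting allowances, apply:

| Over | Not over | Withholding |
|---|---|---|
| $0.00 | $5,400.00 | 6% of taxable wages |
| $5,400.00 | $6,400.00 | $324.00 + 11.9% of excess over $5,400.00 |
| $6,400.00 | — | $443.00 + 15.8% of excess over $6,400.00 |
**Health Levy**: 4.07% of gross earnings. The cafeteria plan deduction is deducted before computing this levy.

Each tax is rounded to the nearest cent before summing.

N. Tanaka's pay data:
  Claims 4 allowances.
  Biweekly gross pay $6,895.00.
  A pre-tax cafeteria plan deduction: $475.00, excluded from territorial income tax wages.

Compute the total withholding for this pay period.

Territorial Income Tax: taxable = $6,895.00 − $475.00 − 4×$180.00 = $5,700.00
  $324.00 + 11.9% × ($5,700.00 − $5,400.00) = $324.00 + 11.9% × $300.00 = $359.70
Health Levy: 4.07% × $6,420.00 = $261.29
Total: $359.70 + $261.29 = $620.99

$620.99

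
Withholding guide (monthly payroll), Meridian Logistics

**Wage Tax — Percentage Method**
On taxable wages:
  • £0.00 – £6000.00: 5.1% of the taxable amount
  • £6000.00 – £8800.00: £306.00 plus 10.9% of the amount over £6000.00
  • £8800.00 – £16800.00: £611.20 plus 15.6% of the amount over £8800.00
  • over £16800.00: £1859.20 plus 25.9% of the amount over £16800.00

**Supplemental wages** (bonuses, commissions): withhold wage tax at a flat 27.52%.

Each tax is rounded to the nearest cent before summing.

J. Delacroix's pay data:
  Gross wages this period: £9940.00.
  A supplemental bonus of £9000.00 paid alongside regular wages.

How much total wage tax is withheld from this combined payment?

£3265.84

Wage Tax: taxable = £9940.00
  £611.20 + 15.6% × (£9940.00 − £8800.00) = £611.20 + 15.6% × £1140.00 = £789.04
Supplemental (27.52% flat on bonus): 27.52% × £9000.00 = £2476.80
Total wage tax: £789.04 + £2476.80 = £3265.84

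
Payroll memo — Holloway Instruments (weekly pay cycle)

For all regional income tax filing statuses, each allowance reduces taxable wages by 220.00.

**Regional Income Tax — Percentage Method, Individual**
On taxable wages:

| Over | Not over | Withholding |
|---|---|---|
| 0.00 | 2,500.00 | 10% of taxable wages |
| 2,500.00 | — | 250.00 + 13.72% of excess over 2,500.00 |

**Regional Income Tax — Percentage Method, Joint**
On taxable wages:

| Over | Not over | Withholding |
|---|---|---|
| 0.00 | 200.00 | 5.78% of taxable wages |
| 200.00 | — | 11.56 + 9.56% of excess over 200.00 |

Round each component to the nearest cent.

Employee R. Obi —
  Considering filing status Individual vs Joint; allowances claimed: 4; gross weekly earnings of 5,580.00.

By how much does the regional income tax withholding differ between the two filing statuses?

Regional Income Tax (Individual): taxable = 5,580.00 − 4×220.00 = 4,700.00
  250.00 + 13.72% × (4,700.00 − 2,500.00) = 250.00 + 13.72% × 2,200.00 = 551.84
Regional Income Tax (Joint): taxable = 5,580.00 − 4×220.00 = 4,700.00
  11.56 + 9.56% × (4,700.00 − 200.00) = 11.56 + 9.56% × 4,500.00 = 441.76
Difference: |551.84 − 441.76| = 110.08 (higher under Individual)

110.08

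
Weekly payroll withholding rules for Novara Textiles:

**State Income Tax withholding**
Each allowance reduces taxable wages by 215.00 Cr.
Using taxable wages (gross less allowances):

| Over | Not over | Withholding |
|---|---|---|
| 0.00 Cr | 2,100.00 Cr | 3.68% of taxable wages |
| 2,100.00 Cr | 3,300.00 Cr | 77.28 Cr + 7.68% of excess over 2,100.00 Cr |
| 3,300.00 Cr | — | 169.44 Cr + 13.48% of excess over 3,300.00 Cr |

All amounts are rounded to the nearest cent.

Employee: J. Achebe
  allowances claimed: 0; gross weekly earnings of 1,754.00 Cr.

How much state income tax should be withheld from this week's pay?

State Income Tax: taxable = 1,754.00 Cr
  3.68% × 1,754.00 Cr = 64.55 Cr

64.55 Cr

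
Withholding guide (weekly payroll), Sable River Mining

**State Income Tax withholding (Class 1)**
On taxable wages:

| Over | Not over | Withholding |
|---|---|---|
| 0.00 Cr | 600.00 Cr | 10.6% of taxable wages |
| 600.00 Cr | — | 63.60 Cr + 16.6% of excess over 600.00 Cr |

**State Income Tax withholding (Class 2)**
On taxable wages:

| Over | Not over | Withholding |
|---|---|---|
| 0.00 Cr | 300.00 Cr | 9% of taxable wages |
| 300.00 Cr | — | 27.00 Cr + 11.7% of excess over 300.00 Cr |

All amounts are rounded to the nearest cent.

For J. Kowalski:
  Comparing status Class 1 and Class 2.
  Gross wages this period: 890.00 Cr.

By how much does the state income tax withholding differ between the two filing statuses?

15.71 Cr

State Income Tax (Class 1): taxable = 890.00 Cr
  63.60 Cr + 16.6% × (890.00 Cr − 600.00 Cr) = 63.60 Cr + 16.6% × 290.00 Cr = 111.74 Cr
State Income Tax (Class 2): taxable = 890.00 Cr
  27.00 Cr + 11.7% × (890.00 Cr − 300.00 Cr) = 27.00 Cr + 11.7% × 590.00 Cr = 96.03 Cr
Difference: |111.74 Cr − 96.03 Cr| = 15.71 Cr (higher under Class 1)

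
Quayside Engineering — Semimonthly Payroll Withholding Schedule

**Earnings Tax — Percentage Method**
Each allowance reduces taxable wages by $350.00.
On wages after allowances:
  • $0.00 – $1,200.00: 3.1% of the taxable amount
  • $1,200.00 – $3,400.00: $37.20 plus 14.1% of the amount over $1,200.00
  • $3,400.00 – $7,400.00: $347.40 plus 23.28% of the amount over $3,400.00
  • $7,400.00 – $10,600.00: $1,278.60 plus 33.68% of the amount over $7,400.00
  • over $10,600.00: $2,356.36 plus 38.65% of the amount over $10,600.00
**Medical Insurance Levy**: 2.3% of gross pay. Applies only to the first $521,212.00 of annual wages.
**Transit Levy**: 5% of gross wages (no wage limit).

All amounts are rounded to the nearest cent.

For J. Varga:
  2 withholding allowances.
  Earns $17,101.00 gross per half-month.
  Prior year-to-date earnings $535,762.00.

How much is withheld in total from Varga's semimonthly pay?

$5,453.50

Earnings Tax: taxable = $17,101.00 − 2×$350.00 = $16,401.00
  $2,356.36 + 38.65% × ($16,401.00 − $10,600.00) = $2,356.36 + 38.65% × $5,801.00 = $4,598.45
Medical Insurance Levy: YTD $535,762.00 ≥ cap $521,212.00 → $0.00
Transit Levy: 5% × $17,101.00 = $855.05
Total: $4,598.45 + $0.00 + $855.05 = $5,453.50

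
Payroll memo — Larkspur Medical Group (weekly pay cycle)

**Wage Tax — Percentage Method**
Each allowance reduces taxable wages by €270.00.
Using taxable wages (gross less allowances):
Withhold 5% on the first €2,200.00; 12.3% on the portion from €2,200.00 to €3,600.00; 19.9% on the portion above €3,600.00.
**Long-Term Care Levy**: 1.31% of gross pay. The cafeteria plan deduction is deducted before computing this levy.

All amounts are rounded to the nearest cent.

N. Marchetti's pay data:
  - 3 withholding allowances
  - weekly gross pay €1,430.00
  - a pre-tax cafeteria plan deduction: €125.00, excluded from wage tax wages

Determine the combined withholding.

Wage Tax: taxable = €1,430.00 − €125.00 − 3×€270.00 = €495.00
  5% × €495.00 = €24.75
Long-Term Care Levy: 1.31% × €1,305.00 = €17.10
Total: €24.75 + €17.10 = €41.85

€41.85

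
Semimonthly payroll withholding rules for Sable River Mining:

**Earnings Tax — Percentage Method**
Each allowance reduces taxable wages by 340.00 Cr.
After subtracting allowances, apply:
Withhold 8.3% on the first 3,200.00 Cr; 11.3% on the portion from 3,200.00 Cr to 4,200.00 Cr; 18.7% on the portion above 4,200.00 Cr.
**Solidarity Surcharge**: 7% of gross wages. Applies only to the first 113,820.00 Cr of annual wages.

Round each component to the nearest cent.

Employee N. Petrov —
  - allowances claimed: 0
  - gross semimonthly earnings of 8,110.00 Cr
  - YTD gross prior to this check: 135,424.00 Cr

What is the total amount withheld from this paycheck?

1,109.77 Cr

Earnings Tax: taxable = 8,110.00 Cr
  378.60 Cr + 18.7% × (8,110.00 Cr − 4,200.00 Cr) = 378.60 Cr + 18.7% × 3,910.00 Cr = 1,109.77 Cr
Solidarity Surcharge: YTD 135,424.00 Cr ≥ cap 113,820.00 Cr → 0.00 Cr
Total: 1,109.77 Cr + 0.00 Cr = 1,109.77 Cr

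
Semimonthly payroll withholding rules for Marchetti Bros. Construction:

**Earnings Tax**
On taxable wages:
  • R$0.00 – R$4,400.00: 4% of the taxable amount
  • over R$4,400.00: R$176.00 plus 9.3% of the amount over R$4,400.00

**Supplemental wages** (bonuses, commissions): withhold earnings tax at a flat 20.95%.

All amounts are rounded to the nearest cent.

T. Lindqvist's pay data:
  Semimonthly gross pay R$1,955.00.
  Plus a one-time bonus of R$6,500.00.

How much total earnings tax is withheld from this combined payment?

R$1,439.95

Earnings Tax: taxable = R$1,955.00
  4% × R$1,955.00 = R$78.20
Supplemental (20.95% flat on bonus): 20.95% × R$6,500.00 = R$1,361.75
Total earnings tax: R$78.20 + R$1,361.75 = R$1,439.95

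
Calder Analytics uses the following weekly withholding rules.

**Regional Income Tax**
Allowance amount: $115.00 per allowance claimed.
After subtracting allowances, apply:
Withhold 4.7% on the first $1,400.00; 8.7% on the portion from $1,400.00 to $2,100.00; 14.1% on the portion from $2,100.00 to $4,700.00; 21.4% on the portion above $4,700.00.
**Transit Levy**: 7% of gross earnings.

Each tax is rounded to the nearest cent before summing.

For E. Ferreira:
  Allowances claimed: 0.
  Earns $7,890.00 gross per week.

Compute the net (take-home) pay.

Regional Income Tax: taxable = $7,890.00
  $493.30 + 21.4% × ($7,890.00 − $4,700.00) = $493.30 + 21.4% × $3,190.00 = $1,175.96
Transit Levy: 7% × $7,890.00 = $552.30
Total withheld: $1,175.96 + $552.30 = $1,728.26
Net pay: $7,890.00 − $1,728.26 = $6,161.74

$6,161.74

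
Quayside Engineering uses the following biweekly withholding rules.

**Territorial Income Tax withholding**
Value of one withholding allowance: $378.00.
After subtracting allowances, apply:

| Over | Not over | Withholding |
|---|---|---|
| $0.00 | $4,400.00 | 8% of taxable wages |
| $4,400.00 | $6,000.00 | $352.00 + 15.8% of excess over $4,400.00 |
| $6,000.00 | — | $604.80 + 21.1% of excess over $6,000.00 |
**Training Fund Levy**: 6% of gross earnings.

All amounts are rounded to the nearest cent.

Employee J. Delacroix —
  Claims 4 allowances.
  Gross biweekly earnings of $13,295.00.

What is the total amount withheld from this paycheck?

$2,622.71

Territorial Income Tax: taxable = $13,295.00 − 4×$378.00 = $11,783.00
  $604.80 + 21.1% × ($11,783.00 − $6,000.00) = $604.80 + 21.1% × $5,783.00 = $1,825.01
Training Fund Levy: 6% × $13,295.00 = $797.70
Total: $1,825.01 + $797.70 = $2,622.71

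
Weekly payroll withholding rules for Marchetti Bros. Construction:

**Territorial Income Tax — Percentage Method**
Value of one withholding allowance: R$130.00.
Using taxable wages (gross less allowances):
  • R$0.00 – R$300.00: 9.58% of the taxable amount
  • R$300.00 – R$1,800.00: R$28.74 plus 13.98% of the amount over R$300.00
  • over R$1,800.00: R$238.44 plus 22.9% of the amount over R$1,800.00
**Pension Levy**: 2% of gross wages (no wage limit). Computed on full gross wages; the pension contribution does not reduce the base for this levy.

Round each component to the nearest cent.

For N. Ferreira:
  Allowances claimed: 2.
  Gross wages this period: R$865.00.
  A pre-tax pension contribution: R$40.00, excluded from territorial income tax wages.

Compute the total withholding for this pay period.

R$83.09

Territorial Income Tax: taxable = R$865.00 − R$40.00 − 2×R$130.00 = R$565.00
  R$28.74 + 13.98% × (R$565.00 − R$300.00) = R$28.74 + 13.98% × R$265.00 = R$65.79
Pension Levy: 2% × R$865.00 = R$17.30
Total: R$65.79 + R$17.30 = R$83.09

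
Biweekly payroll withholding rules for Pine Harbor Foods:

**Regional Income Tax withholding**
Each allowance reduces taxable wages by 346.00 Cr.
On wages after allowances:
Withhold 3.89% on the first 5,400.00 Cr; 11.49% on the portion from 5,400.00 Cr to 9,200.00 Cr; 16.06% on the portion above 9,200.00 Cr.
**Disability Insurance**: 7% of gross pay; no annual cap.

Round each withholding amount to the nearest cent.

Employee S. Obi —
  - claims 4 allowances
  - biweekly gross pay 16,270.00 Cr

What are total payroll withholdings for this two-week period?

2,698.75 Cr

Regional Income Tax: taxable = 16,270.00 Cr − 4×346.00 Cr = 14,886.00 Cr
  646.68 Cr + 16.06% × (14,886.00 Cr − 9,200.00 Cr) = 646.68 Cr + 16.06% × 5,686.00 Cr = 1,559.85 Cr
Disability Insurance: 7% × 16,270.00 Cr = 1,138.90 Cr
Total: 1,559.85 Cr + 1,138.90 Cr = 2,698.75 Cr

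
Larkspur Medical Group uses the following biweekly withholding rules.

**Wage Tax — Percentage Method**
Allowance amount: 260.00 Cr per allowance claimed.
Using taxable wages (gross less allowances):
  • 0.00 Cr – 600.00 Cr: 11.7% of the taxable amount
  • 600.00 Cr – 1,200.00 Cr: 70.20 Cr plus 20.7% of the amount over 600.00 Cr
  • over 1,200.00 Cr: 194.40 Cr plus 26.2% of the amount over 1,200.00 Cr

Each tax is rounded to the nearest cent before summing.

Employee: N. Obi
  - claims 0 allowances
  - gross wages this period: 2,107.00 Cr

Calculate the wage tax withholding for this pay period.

432.03 Cr

Wage Tax: taxable = 2,107.00 Cr
  194.40 Cr + 26.2% × (2,107.00 Cr − 1,200.00 Cr) = 194.40 Cr + 26.2% × 907.00 Cr = 432.03 Cr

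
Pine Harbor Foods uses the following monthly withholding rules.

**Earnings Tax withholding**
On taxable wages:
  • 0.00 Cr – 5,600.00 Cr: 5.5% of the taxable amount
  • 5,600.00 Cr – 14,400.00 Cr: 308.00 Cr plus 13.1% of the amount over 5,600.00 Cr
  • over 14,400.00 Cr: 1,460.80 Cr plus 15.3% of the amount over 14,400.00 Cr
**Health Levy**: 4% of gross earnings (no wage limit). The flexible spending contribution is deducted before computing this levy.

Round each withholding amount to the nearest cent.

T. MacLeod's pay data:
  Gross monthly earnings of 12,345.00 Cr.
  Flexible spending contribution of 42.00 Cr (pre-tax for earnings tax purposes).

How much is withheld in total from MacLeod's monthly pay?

1,678.21 Cr

Earnings Tax: taxable = 12,345.00 Cr − 42.00 Cr = 12,303.00 Cr
  308.00 Cr + 13.1% × (12,303.00 Cr − 5,600.00 Cr) = 308.00 Cr + 13.1% × 6,703.00 Cr = 1,186.09 Cr
Health Levy: 4% × 12,303.00 Cr = 492.12 Cr
Total: 1,186.09 Cr + 492.12 Cr = 1,678.21 Cr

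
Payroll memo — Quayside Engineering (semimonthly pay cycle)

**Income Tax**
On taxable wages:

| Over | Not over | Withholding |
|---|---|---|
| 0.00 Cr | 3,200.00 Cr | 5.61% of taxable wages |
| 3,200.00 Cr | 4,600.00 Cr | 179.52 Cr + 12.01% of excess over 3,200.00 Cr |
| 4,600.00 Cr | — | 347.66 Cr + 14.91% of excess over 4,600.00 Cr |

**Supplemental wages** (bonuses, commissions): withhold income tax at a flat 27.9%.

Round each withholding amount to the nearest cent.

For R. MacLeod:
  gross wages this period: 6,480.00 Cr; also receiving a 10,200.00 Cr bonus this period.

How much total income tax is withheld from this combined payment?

3,473.77 Cr

Income Tax: taxable = 6,480.00 Cr
  347.66 Cr + 14.91% × (6,480.00 Cr − 4,600.00 Cr) = 347.66 Cr + 14.91% × 1,880.00 Cr = 627.97 Cr
Supplemental (27.9% flat on bonus): 27.9% × 10,200.00 Cr = 2,845.80 Cr
Total income tax: 627.97 Cr + 2,845.80 Cr = 3,473.77 Cr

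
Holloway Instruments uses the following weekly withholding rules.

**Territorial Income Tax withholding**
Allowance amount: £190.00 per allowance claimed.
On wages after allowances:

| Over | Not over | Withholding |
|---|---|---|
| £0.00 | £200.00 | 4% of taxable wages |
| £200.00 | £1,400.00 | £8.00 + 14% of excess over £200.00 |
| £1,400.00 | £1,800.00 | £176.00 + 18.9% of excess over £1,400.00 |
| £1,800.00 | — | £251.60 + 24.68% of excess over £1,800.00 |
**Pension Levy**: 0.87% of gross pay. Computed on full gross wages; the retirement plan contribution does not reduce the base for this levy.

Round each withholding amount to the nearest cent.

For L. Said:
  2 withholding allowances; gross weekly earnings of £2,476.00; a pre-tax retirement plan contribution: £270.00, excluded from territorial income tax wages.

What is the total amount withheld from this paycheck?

Territorial Income Tax: taxable = £2,476.00 − £270.00 − 2×£190.00 = £1,826.00
  £251.60 + 24.68% × (£1,826.00 − £1,800.00) = £251.60 + 24.68% × £26.00 = £258.02
Pension Levy: 0.87% × £2,476.00 = £21.54
Total: £258.02 + £21.54 = £279.56

£279.56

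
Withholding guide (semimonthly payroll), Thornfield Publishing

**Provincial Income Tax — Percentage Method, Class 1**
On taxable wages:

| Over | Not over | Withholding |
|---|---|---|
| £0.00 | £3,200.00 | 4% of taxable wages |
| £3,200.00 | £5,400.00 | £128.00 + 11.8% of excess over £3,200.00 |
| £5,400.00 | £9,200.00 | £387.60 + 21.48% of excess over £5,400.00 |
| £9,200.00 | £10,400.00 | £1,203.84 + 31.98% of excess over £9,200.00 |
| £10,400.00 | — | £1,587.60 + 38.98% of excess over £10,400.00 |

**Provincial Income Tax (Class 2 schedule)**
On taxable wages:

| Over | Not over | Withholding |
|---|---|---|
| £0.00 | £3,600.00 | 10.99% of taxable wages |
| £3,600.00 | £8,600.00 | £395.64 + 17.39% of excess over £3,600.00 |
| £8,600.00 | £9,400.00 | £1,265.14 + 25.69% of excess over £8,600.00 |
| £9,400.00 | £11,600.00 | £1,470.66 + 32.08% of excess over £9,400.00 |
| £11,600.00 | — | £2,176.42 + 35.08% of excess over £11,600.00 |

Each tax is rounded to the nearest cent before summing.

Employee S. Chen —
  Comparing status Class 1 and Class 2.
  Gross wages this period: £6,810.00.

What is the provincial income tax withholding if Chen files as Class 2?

Provincial Income Tax (Class 2): taxable = £6,810.00
  £395.64 + 17.39% × (£6,810.00 − £3,600.00) = £395.64 + 17.39% × £3,210.00 = £953.86

£953.86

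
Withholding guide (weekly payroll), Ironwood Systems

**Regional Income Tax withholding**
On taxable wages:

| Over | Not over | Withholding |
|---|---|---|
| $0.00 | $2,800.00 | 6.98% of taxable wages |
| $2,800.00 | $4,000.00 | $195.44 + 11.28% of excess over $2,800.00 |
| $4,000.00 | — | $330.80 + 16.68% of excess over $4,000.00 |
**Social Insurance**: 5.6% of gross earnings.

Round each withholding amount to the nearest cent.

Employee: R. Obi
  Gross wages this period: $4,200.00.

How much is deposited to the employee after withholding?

$3,600.64

Regional Income Tax: taxable = $4,200.00
  $330.80 + 16.68% × ($4,200.00 − $4,000.00) = $330.80 + 16.68% × $200.00 = $364.16
Social Insurance: 5.6% × $4,200.00 = $235.20
Total withheld: $364.16 + $235.20 = $599.36
Net pay: $4,200.00 − $599.36 = $3,600.64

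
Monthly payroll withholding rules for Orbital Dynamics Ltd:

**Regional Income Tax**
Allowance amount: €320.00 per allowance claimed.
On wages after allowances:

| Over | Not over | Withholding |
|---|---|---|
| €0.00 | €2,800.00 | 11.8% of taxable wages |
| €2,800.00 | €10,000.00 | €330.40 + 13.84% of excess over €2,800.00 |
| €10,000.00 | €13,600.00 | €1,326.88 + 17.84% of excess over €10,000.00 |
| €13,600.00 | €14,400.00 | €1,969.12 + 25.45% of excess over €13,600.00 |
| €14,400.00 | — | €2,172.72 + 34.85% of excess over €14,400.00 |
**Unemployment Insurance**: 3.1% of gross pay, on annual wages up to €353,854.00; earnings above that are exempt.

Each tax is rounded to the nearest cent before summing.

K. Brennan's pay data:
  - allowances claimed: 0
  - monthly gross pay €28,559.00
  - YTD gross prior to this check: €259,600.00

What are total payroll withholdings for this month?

€7,992.46

Regional Income Tax: taxable = €28,559.00
  €2,172.72 + 34.85% × (€28,559.00 − €14,400.00) = €2,172.72 + 34.85% × €14,159.00 = €7,107.13
Unemployment Insurance: 3.1% × €28,559.00 = €885.33
Total: €7,107.13 + €885.33 = €7,992.46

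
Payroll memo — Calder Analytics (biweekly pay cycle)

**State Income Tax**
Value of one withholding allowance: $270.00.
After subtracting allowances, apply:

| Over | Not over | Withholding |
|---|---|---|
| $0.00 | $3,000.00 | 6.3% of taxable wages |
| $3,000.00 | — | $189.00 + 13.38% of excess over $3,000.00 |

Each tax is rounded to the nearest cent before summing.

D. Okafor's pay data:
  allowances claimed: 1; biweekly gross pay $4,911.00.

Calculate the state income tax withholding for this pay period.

State Income Tax: taxable = $4,911.00 − 1×$270.00 = $4,641.00
  $189.00 + 13.38% × ($4,641.00 − $3,000.00) = $189.00 + 13.38% × $1,641.00 = $408.57

$408.57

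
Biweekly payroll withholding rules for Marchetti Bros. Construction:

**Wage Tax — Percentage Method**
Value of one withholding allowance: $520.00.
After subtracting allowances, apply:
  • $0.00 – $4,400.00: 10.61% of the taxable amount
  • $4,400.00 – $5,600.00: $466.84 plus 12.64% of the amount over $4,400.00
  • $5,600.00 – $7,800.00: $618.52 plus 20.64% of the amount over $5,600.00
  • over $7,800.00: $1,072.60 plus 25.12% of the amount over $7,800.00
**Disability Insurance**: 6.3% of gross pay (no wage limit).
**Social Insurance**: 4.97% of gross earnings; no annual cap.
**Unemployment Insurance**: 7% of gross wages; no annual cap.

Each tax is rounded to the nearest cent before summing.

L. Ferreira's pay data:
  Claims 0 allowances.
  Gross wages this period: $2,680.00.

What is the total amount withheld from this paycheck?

$773.99

Wage Tax: taxable = $2,680.00
  10.61% × $2,680.00 = $284.35
Disability Insurance: 6.3% × $2,680.00 = $168.84
Social Insurance: 4.97% × $2,680.00 = $133.20
Unemployment Insurance: 7% × $2,680.00 = $187.60
Total: $284.35 + $168.84 + $133.20 + $187.60 = $773.99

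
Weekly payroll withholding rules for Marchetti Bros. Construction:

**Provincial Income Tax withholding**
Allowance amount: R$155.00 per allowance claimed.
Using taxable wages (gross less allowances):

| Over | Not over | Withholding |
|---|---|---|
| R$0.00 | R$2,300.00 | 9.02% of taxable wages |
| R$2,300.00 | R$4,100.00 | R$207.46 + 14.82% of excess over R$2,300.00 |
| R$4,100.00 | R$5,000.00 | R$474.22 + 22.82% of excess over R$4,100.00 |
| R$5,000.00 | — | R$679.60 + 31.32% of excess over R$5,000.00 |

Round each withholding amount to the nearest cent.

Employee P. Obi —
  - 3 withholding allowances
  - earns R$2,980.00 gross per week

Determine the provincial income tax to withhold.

Provincial Income Tax: taxable = R$2,980.00 − 3×R$155.00 = R$2,515.00
  R$207.46 + 14.82% × (R$2,515.00 − R$2,300.00) = R$207.46 + 14.82% × R$215.00 = R$239.32

R$239.32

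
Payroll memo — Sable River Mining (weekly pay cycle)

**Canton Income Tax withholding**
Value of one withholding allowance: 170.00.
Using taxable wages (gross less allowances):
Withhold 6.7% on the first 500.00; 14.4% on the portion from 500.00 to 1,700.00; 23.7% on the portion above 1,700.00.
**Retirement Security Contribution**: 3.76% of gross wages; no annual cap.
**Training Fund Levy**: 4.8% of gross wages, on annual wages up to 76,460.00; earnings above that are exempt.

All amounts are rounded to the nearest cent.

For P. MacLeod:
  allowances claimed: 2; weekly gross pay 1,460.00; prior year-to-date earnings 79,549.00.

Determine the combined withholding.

Canton Income Tax: taxable = 1,460.00 − 2×170.00 = 1,120.00
  33.50 + 14.4% × (1,120.00 − 500.00) = 33.50 + 14.4% × 620.00 = 122.78
Retirement Security Contribution: 3.76% × 1,460.00 = 54.90
Training Fund Levy: YTD 79,549.00 ≥ cap 76,460.00 → 0.00
Total: 122.78 + 54.90 + 0.00 = 177.68

177.68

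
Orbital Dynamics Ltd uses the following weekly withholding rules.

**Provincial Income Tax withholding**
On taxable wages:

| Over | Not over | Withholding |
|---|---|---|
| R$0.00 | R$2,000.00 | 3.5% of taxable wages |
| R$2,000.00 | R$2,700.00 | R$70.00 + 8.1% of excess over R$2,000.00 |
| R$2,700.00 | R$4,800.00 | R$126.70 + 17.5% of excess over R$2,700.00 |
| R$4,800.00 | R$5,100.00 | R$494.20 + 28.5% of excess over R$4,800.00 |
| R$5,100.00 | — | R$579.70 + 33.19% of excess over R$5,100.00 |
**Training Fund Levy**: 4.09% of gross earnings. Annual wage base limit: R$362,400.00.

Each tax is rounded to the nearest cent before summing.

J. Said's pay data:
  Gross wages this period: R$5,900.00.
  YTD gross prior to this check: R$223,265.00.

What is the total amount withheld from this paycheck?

Provincial Income Tax: taxable = R$5,900.00
  R$579.70 + 33.19% × (R$5,900.00 − R$5,100.00) = R$579.70 + 33.19% × R$800.00 = R$845.22
Training Fund Levy: 4.09% × R$5,900.00 = R$241.31
Total: R$845.22 + R$241.31 = R$1,086.53

R$1,086.53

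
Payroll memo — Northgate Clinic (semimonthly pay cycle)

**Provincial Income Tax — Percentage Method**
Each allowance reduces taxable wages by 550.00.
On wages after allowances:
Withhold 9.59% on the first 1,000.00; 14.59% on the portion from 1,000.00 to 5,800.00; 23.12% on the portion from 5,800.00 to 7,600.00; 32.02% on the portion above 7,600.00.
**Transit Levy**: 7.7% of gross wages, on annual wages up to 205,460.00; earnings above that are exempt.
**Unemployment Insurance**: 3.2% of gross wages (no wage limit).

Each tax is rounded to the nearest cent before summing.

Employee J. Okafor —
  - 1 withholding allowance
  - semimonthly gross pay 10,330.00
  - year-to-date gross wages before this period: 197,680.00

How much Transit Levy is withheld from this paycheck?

599.06

Transit Levy: cap 205,460.00 − YTD 197,680.00 = 7,780.00 subject; 7.7% × 7,780.00 = 599.06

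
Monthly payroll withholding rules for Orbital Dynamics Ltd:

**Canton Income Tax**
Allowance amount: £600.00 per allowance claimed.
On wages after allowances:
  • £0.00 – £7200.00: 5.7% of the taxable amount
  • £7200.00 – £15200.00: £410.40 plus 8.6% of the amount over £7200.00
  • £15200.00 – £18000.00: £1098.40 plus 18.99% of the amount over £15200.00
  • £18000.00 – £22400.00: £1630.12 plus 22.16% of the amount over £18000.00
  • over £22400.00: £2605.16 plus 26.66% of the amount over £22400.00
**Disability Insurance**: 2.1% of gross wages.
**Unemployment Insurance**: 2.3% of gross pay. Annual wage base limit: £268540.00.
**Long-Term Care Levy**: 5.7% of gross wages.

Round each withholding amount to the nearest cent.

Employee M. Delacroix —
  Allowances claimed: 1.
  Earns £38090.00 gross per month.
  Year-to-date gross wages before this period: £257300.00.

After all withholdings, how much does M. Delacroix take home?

Canton Income Tax: taxable = £38090.00 − 1×£600.00 = £37490.00
  £2605.16 + 26.66% × (£37490.00 − £22400.00) = £2605.16 + 26.66% × £15090.00 = £6628.15
Disability Insurance: 2.1% × £38090.00 = £799.89
Unemployment Insurance: cap £268540.00 − YTD £257300.00 = £11240.00 subject; 2.3% × £11240.00 = £258.52
Long-Term Care Levy: 5.7% × £38090.00 = £2171.13
Total withheld: £6628.15 + £799.89 + £258.52 + £2171.13 = £9857.69
Net pay: £38090.00 − £9857.69 = £28232.31

£28232.31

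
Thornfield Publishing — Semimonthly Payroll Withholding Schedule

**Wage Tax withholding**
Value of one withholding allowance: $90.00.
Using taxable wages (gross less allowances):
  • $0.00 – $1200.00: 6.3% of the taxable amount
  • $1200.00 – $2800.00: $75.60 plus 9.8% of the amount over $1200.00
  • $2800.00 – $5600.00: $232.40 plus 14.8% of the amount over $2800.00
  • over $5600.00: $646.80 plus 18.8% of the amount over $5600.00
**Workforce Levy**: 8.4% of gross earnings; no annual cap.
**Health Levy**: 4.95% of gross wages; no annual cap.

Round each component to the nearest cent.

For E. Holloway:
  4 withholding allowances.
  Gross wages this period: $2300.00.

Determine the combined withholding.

Wage Tax: taxable = $2300.00 − 4×$90.00 = $1940.00
  $75.60 + 9.8% × ($1940.00 − $1200.00) = $75.60 + 9.8% × $740.00 = $148.12
Workforce Levy: 8.4% × $2300.00 = $193.20
Health Levy: 4.95% × $2300.00 = $113.85
Total: $148.12 + $193.20 + $113.85 = $455.17

$455.17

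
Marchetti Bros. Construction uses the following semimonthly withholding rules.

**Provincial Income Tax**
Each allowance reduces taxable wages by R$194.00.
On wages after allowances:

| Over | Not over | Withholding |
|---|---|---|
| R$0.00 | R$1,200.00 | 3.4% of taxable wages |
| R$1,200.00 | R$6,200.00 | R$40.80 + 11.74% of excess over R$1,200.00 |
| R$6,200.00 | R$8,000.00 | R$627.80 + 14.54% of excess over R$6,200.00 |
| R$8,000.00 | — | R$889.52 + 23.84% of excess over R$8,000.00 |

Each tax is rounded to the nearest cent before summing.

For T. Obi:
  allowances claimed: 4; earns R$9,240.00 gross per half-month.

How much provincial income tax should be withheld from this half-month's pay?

R$1,000.14

Provincial Income Tax: taxable = R$9,240.00 − 4×R$194.00 = R$8,464.00
  R$889.52 + 23.84% × (R$8,464.00 − R$8,000.00) = R$889.52 + 23.84% × R$464.00 = R$1,000.14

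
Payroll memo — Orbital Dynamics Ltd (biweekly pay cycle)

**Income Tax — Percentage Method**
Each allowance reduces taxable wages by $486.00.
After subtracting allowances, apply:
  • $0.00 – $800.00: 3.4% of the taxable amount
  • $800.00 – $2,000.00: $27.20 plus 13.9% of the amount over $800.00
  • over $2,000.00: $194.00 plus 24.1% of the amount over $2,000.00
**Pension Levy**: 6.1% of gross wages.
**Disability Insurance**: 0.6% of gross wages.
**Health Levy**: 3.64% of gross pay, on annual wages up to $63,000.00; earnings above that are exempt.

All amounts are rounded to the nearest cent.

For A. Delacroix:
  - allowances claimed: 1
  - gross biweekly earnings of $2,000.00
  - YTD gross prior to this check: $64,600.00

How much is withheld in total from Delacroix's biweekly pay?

$260.45

Income Tax: taxable = $2,000.00 − 1×$486.00 = $1,514.00
  $27.20 + 13.9% × ($1,514.00 − $800.00) = $27.20 + 13.9% × $714.00 = $126.45
Pension Levy: 6.1% × $2,000.00 = $122.00
Disability Insurance: 0.6% × $2,000.00 = $12.00
Health Levy: YTD $64,600.00 ≥ cap $63,000.00 → $0.00
Total: $126.45 + $122.00 + $12.00 + $0.00 = $260.45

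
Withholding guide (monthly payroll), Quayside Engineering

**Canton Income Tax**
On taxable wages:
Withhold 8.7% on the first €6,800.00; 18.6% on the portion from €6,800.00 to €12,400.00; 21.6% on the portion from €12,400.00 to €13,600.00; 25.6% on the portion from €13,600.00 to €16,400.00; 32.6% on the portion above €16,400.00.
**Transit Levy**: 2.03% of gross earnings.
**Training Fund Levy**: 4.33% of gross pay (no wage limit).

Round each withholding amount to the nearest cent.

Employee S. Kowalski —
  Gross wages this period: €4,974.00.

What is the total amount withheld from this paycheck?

€749.08

Canton Income Tax: taxable = €4,974.00
  8.7% × €4,974.00 = €432.74
Transit Levy: 2.03% × €4,974.00 = €100.97
Training Fund Levy: 4.33% × €4,974.00 = €215.37
Total: €432.74 + €100.97 + €215.37 = €749.08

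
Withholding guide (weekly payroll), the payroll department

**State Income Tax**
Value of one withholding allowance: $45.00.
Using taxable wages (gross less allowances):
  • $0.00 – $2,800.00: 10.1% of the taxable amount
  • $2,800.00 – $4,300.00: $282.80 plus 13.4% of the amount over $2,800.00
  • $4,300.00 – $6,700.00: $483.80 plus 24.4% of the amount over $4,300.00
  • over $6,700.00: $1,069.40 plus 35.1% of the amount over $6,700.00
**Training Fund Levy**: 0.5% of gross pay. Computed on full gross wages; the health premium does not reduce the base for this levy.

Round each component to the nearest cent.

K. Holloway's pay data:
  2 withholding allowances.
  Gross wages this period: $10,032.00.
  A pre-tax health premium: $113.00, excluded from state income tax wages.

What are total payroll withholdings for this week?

$2,217.84

State Income Tax: taxable = $10,032.00 − $113.00 − 2×$45.00 = $9,829.00
  $1,069.40 + 35.1% × ($9,829.00 − $6,700.00) = $1,069.40 + 35.1% × $3,129.00 = $2,167.68
Training Fund Levy: 0.5% × $10,032.00 = $50.16
Total: $2,167.68 + $50.16 = $2,217.84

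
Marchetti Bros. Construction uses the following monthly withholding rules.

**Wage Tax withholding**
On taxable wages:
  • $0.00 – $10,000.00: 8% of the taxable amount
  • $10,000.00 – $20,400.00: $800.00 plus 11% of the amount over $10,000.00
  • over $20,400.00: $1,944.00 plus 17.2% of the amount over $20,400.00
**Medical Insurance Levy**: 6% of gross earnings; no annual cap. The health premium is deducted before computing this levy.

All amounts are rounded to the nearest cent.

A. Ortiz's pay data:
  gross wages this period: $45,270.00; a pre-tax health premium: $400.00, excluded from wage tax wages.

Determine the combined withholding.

Wage Tax: taxable = $45,270.00 − $400.00 = $44,870.00
  $1,944.00 + 17.2% × ($44,870.00 − $20,400.00) = $1,944.00 + 17.2% × $24,470.00 = $6,152.84
Medical Insurance Levy: 6% × $44,870.00 = $2,692.20
Total: $6,152.84 + $2,692.20 = $8,845.04

$8,845.04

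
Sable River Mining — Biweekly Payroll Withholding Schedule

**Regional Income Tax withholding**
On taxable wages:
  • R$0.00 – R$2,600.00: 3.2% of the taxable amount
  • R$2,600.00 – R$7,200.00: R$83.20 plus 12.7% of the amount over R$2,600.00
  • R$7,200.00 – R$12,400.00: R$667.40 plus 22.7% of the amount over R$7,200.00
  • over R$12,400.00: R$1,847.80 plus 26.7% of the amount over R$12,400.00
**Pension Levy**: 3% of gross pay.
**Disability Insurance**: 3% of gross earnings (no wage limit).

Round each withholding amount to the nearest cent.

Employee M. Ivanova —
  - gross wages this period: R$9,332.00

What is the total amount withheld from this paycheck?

R$1,711.28

Regional Income Tax: taxable = R$9,332.00
  R$667.40 + 22.7% × (R$9,332.00 − R$7,200.00) = R$667.40 + 22.7% × R$2,132.00 = R$1,151.36
Pension Levy: 3% × R$9,332.00 = R$279.96
Disability Insurance: 3% × R$9,332.00 = R$279.96
Total: R$1,151.36 + R$279.96 + R$279.96 = R$1,711.28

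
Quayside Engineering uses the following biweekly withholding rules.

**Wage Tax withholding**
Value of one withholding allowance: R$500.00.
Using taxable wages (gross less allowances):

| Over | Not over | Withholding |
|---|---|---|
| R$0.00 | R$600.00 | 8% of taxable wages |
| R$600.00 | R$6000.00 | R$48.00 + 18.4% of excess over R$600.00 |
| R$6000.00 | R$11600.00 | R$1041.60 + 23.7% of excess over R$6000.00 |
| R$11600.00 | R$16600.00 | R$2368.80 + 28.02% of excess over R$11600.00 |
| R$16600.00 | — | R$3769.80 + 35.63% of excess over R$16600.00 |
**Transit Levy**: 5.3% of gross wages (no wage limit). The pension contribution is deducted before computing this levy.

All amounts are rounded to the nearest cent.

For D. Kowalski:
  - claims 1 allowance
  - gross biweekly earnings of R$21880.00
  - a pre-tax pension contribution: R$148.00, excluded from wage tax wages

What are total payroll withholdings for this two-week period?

R$6571.98

Wage Tax: taxable = R$21880.00 − R$148.00 − 1×R$500.00 = R$21232.00
  R$3769.80 + 35.63% × (R$21232.00 − R$16600.00) = R$3769.80 + 35.63% × R$4632.00 = R$5420.18
Transit Levy: 5.3% × R$21732.00 = R$1151.80
Total: R$5420.18 + R$1151.80 = R$6571.98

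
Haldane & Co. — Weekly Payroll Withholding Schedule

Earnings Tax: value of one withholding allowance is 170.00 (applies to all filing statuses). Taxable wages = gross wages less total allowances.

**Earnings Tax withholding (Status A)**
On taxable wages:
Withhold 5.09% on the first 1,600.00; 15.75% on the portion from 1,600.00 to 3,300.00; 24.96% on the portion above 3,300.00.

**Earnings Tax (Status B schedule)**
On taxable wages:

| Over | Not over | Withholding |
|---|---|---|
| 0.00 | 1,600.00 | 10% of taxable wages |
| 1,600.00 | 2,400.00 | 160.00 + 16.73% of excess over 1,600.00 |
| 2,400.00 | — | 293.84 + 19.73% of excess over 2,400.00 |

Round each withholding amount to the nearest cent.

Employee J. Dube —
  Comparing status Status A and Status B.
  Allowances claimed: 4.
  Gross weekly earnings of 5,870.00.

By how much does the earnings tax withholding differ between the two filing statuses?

23.38

Earnings Tax (Status A): taxable = 5,870.00 − 4×170.00 = 5,190.00
  349.19 + 24.96% × (5,190.00 − 3,300.00) = 349.19 + 24.96% × 1,890.00 = 820.93
Earnings Tax (Status B): taxable = 5,870.00 − 4×170.00 = 5,190.00
  293.84 + 19.73% × (5,190.00 − 2,400.00) = 293.84 + 19.73% × 2,790.00 = 844.31
Difference: |820.93 − 844.31| = 23.38 (higher under Status B)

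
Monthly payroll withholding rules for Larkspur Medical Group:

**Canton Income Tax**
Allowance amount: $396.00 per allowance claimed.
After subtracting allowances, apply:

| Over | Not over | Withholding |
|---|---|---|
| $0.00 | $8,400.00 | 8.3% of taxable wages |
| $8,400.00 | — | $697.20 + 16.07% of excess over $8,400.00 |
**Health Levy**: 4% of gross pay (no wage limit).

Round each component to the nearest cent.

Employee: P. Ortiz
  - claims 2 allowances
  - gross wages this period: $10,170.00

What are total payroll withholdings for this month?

Canton Income Tax: taxable = $10,170.00 − 2×$396.00 = $9,378.00
  $697.20 + 16.07% × ($9,378.00 − $8,400.00) = $697.20 + 16.07% × $978.00 = $854.36
Health Levy: 4% × $10,170.00 = $406.80
Total: $854.36 + $406.80 = $1,261.16

$1,261.16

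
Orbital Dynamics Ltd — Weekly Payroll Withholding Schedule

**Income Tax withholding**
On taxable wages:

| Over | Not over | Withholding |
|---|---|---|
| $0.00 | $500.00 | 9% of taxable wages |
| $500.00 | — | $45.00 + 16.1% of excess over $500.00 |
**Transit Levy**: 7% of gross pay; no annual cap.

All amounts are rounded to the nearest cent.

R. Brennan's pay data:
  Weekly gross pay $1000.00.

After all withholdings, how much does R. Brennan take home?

$804.50

Income Tax: taxable = $1000.00
  $45.00 + 16.1% × ($1000.00 − $500.00) = $45.00 + 16.1% × $500.00 = $125.50
Transit Levy: 7% × $1000.00 = $70.00
Total withheld: $125.50 + $70.00 = $195.50
Net pay: $1000.00 − $195.50 = $804.50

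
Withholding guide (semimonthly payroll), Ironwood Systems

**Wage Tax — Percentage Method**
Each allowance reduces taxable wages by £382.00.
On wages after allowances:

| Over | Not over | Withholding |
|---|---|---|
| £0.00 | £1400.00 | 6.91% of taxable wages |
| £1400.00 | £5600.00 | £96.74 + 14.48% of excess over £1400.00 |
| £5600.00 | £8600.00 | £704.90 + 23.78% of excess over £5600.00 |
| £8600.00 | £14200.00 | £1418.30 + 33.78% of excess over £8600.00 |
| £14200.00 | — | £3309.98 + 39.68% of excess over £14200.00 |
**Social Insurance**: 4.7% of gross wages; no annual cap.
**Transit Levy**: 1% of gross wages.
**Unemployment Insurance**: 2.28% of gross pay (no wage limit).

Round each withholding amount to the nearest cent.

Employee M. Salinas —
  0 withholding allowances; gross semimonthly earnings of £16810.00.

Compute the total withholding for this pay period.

Wage Tax: taxable = £16810.00
  £3309.98 + 39.68% × (£16810.00 − £14200.00) = £3309.98 + 39.68% × £2610.00 = £4345.63
Social Insurance: 4.7% × £16810.00 = £790.07
Transit Levy: 1% × £16810.00 = £168.10
Unemployment Insurance: 2.28% × £16810.00 = £383.27
Total: £4345.63 + £790.07 + £168.10 + £383.27 = £5687.07

£5687.07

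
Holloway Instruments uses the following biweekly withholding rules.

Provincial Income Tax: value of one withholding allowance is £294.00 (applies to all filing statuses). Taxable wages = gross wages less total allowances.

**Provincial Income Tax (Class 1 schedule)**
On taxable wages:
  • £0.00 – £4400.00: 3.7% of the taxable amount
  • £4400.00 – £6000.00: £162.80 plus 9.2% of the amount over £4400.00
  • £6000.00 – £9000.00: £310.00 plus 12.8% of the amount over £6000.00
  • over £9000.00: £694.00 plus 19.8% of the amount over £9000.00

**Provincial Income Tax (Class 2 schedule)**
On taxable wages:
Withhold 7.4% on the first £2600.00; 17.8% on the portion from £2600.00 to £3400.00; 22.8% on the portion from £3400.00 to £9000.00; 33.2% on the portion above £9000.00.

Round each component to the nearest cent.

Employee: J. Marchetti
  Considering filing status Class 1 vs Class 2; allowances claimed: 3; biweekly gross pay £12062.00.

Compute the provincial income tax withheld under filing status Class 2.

£2335.36

Provincial Income Tax (Class 2): taxable = £12062.00 − 3×£294.00 = £11180.00
  £1611.60 + 33.2% × (£11180.00 − £9000.00) = £1611.60 + 33.2% × £2180.00 = £2335.36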